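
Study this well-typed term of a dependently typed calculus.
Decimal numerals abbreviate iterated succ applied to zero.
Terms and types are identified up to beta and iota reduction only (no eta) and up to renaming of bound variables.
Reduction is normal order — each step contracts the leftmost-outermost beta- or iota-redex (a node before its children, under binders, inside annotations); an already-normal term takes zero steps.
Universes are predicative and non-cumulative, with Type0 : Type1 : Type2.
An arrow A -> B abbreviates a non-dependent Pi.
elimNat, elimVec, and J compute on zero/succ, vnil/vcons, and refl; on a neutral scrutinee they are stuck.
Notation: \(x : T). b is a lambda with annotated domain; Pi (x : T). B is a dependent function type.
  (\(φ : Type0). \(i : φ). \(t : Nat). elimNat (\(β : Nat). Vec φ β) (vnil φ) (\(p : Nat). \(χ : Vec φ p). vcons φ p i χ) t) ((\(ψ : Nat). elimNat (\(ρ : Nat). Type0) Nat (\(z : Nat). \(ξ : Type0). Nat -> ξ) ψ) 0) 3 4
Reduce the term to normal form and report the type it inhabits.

reduced normal form:
  vcons Nat 3 3 (vcons Nat 2 3 (vcons Nat 1 3 (vcons Nat 0 3 (vnil Nat))))
type:
  Vec Nat 4
observation: the term reaches its normal form after 26 normal-order steps.


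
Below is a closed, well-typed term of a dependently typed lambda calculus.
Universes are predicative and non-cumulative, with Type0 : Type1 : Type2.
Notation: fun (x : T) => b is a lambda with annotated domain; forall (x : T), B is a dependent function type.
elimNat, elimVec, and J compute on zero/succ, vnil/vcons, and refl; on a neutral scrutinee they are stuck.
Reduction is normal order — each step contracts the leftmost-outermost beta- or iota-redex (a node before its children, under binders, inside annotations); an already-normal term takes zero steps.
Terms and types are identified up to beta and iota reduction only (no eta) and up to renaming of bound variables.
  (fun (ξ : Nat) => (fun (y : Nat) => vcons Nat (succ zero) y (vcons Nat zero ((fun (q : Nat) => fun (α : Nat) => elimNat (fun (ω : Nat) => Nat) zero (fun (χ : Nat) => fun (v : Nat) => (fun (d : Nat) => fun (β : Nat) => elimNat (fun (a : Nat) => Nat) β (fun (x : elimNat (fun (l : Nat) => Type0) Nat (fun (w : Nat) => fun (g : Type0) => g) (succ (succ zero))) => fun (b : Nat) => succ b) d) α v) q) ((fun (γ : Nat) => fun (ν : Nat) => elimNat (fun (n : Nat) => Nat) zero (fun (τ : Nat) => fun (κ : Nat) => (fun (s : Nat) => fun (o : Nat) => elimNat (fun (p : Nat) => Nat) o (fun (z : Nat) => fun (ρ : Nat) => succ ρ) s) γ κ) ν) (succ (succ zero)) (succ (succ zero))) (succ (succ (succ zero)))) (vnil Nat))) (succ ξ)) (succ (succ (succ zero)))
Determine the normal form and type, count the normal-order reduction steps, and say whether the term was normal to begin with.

normal form:
  vcons Nat (succ zero) (succ (succ (succ (succ zero)))) (vcons Nat zero (succ (succ (succ (succ (succ (succ (succ (succ (succ (succ (succ (succ zero)))))))))))) (vnil Nat))
inferred type:
  Vec Nat (succ (succ zero))
normal-order step count: 56
term was already normal: no
first redex: a beta-redex


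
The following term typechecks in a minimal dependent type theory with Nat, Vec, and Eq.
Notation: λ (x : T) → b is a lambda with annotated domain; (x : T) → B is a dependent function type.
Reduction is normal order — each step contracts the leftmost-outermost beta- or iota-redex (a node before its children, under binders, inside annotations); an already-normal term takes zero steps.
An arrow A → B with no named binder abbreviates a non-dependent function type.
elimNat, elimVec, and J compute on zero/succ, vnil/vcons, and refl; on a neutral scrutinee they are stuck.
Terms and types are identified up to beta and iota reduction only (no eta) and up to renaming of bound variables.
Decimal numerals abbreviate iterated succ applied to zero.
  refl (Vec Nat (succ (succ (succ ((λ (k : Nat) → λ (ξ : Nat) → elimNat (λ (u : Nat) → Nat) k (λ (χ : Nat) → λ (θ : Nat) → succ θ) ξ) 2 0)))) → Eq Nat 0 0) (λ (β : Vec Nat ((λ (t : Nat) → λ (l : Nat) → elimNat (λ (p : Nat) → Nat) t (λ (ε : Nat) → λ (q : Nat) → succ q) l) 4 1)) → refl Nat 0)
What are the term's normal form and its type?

resulting normal form:
  refl (Vec Nat 5 → Eq Nat 0 0) (λ (k : Vec Nat 5) → refl Nat 0)
the term's type:
  Eq (Vec Nat 5 → Eq Nat 0 0) (λ (k : Vec Nat 5) → refl Nat 0) (λ (ξ : Vec Nat 5) → refl Nat 0)
observation: 9 normal-order steps separate the term from its normal form.


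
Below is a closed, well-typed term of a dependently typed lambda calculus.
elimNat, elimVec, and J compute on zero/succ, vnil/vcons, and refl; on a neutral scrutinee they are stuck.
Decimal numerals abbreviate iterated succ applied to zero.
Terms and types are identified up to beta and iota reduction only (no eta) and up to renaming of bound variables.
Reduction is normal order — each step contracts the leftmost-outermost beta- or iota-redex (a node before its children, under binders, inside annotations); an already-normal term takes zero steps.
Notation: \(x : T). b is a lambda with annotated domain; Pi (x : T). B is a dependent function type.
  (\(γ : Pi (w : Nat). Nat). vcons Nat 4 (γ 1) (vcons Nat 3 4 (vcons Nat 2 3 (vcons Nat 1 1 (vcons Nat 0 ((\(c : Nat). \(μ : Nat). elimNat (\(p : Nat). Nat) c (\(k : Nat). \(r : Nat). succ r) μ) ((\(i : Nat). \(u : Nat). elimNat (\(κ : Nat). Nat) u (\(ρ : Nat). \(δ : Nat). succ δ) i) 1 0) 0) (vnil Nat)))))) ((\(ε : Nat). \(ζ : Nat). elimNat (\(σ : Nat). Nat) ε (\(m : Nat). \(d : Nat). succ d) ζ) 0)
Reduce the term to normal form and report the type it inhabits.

resulting normal form:
  vcons Nat 4 1 (vcons Nat 3 4 (vcons Nat 2 3 (vcons Nat 1 1 (vcons Nat 0 1 (vnil Nat)))))
inferred type:
  Vec Nat 5


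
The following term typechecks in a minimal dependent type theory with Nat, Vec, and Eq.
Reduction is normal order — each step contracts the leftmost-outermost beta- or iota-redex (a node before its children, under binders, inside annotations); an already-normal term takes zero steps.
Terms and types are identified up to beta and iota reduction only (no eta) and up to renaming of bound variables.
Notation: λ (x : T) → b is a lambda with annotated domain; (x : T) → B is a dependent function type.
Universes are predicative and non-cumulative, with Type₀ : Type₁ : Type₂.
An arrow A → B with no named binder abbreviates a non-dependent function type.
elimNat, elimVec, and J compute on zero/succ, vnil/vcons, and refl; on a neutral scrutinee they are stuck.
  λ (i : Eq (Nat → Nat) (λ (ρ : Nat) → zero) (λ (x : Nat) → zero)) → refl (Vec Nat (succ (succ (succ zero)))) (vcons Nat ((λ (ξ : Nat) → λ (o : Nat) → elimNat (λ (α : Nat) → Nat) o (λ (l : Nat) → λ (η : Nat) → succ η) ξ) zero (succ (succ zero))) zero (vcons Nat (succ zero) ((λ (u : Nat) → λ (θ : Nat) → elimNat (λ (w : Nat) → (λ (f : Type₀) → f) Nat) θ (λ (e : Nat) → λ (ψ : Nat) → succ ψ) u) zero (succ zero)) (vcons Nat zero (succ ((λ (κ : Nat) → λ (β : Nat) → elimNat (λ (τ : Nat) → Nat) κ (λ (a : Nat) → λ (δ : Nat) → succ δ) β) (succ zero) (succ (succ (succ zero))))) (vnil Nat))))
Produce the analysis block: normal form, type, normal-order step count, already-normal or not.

normal form:
  λ (i : Eq (Nat → Nat) (λ (ρ : Nat) → zero) (λ (x : Nat) → zero)) → refl (Vec Nat (succ (succ (succ zero)))) (vcons Nat (succ (succ zero)) zero (vcons Nat (succ zero) (succ zero) (vcons Nat zero (succ (succ (succ (succ (succ zero))))) (vnil Nat))))
the term's type:
  Eq (Nat → Nat) (λ (i : Nat) → zero) (λ (ρ : Nat) → zero) → Eq (Vec Nat (succ (succ (succ zero)))) (vcons Nat (succ (succ zero)) zero (vcons Nat (succ zero) (succ zero) (vcons Nat zero (succ (succ (succ (succ (succ zero))))) (vnil Nat)))) (vcons Nat (succ (succ zero)) zero (vcons Nat (succ zero) (succ zero) (vcons Nat zero (succ (succ (succ (succ (succ zero))))) (vnil Nat))))
normal-order step count: 18
term was already normal: no
first redex: a beta-redex


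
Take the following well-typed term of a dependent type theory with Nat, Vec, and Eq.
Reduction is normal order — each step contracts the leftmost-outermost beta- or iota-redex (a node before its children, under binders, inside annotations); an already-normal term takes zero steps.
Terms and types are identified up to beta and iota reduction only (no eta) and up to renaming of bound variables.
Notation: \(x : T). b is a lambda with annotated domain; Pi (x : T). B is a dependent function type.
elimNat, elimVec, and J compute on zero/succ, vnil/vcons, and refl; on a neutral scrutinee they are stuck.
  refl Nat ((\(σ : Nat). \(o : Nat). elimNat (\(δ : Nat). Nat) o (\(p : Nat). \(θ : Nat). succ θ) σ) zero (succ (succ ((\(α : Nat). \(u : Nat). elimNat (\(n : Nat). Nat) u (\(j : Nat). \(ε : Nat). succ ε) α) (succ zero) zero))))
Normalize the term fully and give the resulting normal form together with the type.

normal form:
  refl Nat (succ (succ (succ zero)))
inferred type:
  Eq Nat (succ (succ (succ zero))) (succ (succ (succ zero)))


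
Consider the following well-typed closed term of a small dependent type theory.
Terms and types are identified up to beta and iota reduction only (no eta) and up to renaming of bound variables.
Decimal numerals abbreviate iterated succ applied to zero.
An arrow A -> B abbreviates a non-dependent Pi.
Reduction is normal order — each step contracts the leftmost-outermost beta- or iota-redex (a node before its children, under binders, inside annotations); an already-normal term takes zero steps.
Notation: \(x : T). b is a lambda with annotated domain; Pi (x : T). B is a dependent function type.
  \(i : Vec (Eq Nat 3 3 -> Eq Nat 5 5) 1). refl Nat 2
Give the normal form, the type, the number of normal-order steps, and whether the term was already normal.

reduced normal form:
  \(i : Vec (Eq Nat 3 3 -> Eq Nat 5 5) 1). refl Nat 2
inferred type:
  Vec (Eq Nat 3 3 -> Eq Nat 5 5) 1 -> Eq Nat 2 2
steps to reach normal form (normal order): 0
already normal: yes


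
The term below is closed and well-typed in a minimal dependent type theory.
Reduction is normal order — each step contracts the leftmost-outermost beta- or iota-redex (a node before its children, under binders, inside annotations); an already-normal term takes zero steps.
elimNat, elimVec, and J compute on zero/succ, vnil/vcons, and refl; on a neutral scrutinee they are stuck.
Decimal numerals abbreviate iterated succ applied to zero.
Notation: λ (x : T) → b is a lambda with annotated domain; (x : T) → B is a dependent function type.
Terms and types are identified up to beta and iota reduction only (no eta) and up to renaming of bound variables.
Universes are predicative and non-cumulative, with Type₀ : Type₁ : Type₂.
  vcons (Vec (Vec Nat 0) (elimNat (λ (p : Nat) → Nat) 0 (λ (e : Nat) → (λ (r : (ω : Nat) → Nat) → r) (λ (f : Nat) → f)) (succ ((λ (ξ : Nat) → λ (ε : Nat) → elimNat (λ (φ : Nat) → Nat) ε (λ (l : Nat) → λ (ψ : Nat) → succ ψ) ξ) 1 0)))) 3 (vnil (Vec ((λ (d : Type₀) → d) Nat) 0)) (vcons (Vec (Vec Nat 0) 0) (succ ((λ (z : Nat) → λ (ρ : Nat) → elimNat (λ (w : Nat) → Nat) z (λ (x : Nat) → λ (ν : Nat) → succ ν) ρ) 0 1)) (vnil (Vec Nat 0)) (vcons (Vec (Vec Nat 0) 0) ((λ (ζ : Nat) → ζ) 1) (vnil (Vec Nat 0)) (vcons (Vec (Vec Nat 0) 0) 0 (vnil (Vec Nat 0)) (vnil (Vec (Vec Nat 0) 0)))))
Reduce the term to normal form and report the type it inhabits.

resulting normal form:
  vcons (Vec (Vec Nat 0) 0) 3 (vnil (Vec Nat 0)) (vcons (Vec (Vec Nat 0) 0) 2 (vnil (Vec Nat 0)) (vcons (Vec (Vec Nat 0) 0) 1 (vnil (Vec Nat 0)) (vcons (Vec (Vec Nat 0) 0) 0 (vnil (Vec Nat 0)) (vnil (Vec (Vec Nat 0) 0)))))
the term's type:
  Vec (Vec (Vec Nat 0) 0) 4
observation: the term reaches its normal form after 23 normal-order steps.


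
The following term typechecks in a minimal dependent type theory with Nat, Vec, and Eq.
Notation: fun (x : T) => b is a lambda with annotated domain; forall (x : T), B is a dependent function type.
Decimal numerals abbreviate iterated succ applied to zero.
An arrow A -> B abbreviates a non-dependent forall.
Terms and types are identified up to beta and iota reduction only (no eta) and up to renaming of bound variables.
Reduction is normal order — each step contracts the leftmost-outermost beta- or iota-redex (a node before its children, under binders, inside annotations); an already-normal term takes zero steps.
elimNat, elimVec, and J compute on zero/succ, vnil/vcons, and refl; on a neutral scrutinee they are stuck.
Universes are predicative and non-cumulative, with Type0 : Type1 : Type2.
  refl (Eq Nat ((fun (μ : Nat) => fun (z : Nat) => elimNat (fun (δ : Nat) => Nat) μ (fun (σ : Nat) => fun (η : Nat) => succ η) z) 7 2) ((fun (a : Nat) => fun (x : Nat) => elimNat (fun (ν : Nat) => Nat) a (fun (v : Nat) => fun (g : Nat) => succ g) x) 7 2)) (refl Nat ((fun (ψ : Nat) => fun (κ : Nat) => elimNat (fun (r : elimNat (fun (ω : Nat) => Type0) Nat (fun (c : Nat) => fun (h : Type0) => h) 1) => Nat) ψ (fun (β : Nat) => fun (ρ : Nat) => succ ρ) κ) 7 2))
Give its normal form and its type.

reduced normal form:
  refl (Eq Nat 9 9) (refl Nat 9)
type:
  Eq (Eq Nat 9 9) (refl Nat 9) (refl Nat 9)


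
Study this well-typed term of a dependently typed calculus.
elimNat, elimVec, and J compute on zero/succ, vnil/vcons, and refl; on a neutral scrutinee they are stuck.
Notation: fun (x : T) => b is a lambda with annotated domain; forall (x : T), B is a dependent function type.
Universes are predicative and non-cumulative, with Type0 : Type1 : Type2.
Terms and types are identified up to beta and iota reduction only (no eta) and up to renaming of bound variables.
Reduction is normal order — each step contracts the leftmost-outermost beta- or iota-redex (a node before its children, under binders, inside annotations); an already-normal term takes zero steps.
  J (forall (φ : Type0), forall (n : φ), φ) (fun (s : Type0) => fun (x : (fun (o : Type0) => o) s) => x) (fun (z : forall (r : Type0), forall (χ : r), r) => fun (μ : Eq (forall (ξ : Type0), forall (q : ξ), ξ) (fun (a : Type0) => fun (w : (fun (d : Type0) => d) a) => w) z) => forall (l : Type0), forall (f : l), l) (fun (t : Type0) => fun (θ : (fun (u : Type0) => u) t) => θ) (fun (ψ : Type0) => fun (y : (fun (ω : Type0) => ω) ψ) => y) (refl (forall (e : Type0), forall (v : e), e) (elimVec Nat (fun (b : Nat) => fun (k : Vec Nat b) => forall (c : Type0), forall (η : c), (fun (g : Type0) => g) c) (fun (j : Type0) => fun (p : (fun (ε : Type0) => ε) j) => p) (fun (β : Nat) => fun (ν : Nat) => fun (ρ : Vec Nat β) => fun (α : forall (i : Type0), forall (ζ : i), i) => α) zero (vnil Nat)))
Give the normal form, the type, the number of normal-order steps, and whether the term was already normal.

normal form:
  fun (φ : Type0) => fun (n : φ) => n
type:
  forall (φ : Type0), forall (n : φ), φ
reduction steps (normal order): 2
started in normal form: no
first contracted redex: a J iota-redex


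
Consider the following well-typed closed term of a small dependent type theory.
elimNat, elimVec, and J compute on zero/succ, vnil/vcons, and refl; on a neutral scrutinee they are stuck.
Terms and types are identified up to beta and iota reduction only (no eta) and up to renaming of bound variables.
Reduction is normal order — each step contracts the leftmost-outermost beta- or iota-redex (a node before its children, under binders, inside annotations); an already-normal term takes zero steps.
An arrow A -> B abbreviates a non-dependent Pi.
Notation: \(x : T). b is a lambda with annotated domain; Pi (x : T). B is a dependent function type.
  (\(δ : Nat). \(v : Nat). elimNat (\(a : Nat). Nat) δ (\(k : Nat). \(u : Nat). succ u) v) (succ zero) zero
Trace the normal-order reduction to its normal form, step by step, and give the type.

normal-order reduction:
  (\(δ : Nat). \(v : Nat). elimNat (\(a : Nat). Nat) δ (\(k : Nat). \(u : Nat). succ u) v) (succ zero) zero
  ~> (\(δ : Nat). elimNat (\(v : Nat). Nat) (succ zero) (\(a : Nat). \(k : Nat). succ k) δ) zero
  ~> elimNat (\(δ : Nat). Nat) (succ zero) (\(v : Nat). \(a : Nat). succ a) zero
  ~> succ zero
the term's type:
  Nat


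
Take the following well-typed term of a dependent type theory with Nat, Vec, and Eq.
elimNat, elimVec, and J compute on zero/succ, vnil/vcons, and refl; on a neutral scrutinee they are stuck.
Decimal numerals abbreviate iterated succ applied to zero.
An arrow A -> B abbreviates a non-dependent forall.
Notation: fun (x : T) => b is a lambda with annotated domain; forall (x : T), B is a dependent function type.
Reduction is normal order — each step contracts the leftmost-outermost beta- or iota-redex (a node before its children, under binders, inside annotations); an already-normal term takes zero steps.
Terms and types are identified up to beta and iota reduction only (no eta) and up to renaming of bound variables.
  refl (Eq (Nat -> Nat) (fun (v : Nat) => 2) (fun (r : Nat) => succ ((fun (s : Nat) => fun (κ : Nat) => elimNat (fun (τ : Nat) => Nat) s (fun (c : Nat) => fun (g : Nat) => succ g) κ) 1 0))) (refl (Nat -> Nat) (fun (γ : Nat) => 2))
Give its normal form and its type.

normal form:
  refl (Eq (Nat -> Nat) (fun (v : Nat) => 2) (fun (r : Nat) => 2)) (refl (Nat -> Nat) (fun (s : Nat) => 2))
the term's type:
  Eq (Eq (Nat -> Nat) (fun (v : Nat) => 2) (fun (r : Nat) => 2)) (refl (Nat -> Nat) (fun (s : Nat) => 2)) (refl (Nat -> Nat) (fun (κ : Nat) => 2))


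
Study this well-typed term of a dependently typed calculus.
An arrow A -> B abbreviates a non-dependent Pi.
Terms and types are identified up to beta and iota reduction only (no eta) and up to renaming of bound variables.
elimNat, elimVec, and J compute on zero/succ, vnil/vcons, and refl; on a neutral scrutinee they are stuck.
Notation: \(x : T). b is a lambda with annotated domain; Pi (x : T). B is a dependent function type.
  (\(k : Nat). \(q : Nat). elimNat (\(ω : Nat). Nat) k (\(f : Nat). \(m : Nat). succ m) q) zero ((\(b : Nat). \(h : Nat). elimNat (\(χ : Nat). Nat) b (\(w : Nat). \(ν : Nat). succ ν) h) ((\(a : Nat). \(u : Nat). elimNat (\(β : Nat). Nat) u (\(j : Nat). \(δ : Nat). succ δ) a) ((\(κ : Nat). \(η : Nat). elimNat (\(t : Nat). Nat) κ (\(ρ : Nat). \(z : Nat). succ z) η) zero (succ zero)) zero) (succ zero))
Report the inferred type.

the term's type:
  Nat


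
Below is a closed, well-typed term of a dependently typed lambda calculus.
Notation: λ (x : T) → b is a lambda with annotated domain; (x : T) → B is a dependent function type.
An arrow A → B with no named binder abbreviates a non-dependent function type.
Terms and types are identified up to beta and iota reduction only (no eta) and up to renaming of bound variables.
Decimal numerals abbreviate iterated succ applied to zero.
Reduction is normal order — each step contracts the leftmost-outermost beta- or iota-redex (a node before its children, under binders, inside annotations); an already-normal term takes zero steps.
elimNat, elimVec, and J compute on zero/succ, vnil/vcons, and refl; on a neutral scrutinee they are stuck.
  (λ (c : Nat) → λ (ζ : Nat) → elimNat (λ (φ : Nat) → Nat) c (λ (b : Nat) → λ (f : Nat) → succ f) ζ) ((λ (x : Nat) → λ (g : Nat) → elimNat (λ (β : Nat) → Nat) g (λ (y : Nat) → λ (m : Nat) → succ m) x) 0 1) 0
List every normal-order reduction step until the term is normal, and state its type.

normal-order reduction sequence:
  (λ (c : Nat) → λ (ζ : Nat) → elimNat (λ (φ : Nat) → Nat) c (λ (b : Nat) → λ (f : Nat) → succ f) ζ) ((λ (x : Nat) → λ (g : Nat) → elimNat (λ (β : Nat) → Nat) g (λ (y : Nat) → λ (m : Nat) → succ m) x) 0 1) 0
  ~> (λ (c : Nat) → elimNat (λ (ζ : Nat) → Nat) ((λ (φ : Nat) → λ (b : Nat) → elimNat (λ (f : Nat) → Nat) b (λ (x : Nat) → λ (g : Nat) → succ g) φ) 0 1) (λ (β : Nat) → λ (y : Nat) → succ y) c) 0
  ~> elimNat (λ (c : Nat) → Nat) ((λ (ζ : Nat) → λ (φ : Nat) → elimNat (λ (b : Nat) → Nat) φ (λ (f : Nat) → λ (x : Nat) → succ x) ζ) 0 1) (λ (g : Nat) → λ (β : Nat) → succ β) 0
  ~> (λ (c : Nat) → λ (ζ : Nat) → elimNat (λ (φ : Nat) → Nat) ζ (λ (b : Nat) → λ (f : Nat) → succ f) c) 0 1
  ~> (λ (c : Nat) → elimNat (λ (ζ : Nat) → Nat) c (λ (φ : Nat) → λ (b : Nat) → succ b) 0) 1
  ~> elimNat (λ (c : Nat) → Nat) 1 (λ (ζ : Nat) → λ (φ : Nat) → succ φ) 0
  ~> 1
inferred type:
  Nat


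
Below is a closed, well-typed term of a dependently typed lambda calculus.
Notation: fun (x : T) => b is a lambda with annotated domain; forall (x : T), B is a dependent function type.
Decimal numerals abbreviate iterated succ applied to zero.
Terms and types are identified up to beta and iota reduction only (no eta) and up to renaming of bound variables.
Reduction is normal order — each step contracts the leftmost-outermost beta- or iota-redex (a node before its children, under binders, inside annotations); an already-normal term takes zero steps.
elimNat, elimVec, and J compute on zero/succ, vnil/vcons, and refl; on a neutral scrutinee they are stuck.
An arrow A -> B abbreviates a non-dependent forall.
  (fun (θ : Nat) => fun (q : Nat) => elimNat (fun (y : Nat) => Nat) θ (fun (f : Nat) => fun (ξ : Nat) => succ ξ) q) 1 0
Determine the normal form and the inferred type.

normal form:
  1
type:
  Nat
observation: the leftmost-outermost redex is a beta-redex, and normalization takes 3 steps.


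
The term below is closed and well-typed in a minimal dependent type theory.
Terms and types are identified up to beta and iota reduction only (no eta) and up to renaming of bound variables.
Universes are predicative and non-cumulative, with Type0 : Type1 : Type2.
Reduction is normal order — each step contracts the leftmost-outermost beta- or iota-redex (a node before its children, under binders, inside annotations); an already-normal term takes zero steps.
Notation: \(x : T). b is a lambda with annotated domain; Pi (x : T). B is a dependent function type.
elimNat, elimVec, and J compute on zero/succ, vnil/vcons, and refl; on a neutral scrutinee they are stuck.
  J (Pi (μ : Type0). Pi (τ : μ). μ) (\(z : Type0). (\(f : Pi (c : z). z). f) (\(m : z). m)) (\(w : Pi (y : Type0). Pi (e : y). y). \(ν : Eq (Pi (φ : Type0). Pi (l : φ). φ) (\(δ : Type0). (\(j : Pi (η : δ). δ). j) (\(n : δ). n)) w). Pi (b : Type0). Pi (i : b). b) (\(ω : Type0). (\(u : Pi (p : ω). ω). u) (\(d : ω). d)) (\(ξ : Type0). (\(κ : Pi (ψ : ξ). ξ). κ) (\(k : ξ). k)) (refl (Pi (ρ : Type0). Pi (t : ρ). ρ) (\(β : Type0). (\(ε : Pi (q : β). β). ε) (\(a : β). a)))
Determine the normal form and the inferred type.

resulting normal form:
  \(μ : Type0). \(τ : μ). τ
inferred type:
  Pi (μ : Type0). Pi (τ : μ). μ
observation: contracting a J iota-redex first, the term normalizes in 2 steps.


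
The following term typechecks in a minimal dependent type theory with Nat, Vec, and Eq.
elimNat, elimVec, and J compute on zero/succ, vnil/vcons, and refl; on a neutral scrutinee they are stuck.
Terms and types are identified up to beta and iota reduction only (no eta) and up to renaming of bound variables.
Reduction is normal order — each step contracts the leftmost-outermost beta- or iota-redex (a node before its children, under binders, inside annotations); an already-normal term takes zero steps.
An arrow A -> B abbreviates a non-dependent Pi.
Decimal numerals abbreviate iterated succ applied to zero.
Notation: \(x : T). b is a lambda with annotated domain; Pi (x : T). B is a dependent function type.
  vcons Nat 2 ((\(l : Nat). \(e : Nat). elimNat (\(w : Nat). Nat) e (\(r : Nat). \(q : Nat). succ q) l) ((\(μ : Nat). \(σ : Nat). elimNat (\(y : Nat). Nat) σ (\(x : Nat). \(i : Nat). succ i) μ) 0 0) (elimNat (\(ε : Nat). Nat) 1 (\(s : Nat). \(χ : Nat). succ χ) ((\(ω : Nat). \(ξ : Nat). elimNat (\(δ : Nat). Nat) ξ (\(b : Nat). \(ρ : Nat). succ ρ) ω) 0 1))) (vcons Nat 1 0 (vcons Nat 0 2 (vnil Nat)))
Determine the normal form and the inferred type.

resulting normal form:
  vcons Nat 2 2 (vcons Nat 1 0 (vcons Nat 0 2 (vnil Nat)))
type:
  Vec Nat 3


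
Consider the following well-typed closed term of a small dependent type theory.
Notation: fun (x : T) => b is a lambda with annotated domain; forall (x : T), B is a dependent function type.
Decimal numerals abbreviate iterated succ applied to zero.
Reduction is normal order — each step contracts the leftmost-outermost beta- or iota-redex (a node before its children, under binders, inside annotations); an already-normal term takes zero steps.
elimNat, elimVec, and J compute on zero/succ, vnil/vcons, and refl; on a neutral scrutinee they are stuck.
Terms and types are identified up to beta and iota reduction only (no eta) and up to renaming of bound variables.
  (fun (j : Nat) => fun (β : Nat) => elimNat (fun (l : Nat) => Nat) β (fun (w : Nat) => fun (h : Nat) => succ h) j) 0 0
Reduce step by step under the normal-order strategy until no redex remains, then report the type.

normal-order reduction:
  (fun (j : Nat) => fun (β : Nat) => elimNat (fun (l : Nat) => Nat) β (fun (w : Nat) => fun (h : Nat) => succ h) j) 0 0
  ~> (fun (j : Nat) => elimNat (fun (β : Nat) => Nat) j (fun (l : Nat) => fun (w : Nat) => succ w) 0) 0
  ~> elimNat (fun (j : Nat) => Nat) 0 (fun (β : Nat) => fun (l : Nat) => succ l) 0
  ~> 0
type:
  Nat


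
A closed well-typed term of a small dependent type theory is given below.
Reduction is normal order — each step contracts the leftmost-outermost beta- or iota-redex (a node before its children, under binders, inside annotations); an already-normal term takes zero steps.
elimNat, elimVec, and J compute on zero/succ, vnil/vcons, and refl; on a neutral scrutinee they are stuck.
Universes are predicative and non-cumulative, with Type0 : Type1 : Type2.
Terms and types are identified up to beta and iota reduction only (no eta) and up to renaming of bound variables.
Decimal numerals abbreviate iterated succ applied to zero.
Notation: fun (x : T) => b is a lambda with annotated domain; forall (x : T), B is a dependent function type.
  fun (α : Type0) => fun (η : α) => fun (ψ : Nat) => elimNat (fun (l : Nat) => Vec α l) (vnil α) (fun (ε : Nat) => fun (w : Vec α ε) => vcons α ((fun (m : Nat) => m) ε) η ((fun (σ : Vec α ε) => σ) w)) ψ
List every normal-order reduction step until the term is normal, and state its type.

normal-order reduction:
  fun (α : Type0) => fun (η : α) => fun (ψ : Nat) => elimNat (fun (l : Nat) => Vec α l) (vnil α) (fun (ε : Nat) => fun (w : Vec α ε) => vcons α ((fun (m : Nat) => m) ε) η ((fun (σ : Vec α ε) => σ) w)) ψ
  ~> fun (α : Type0) => fun (η : α) => fun (ψ : Nat) => elimNat (fun (l : Nat) => Vec α l) (vnil α) (fun (ε : Nat) => fun (w : Vec α ε) => vcons α ε η ((fun (m : Vec α ε) => m) w)) ψ
  ~> fun (α : Type0) => fun (η : α) => fun (ψ : Nat) => elimNat (fun (l : Nat) => Vec α l) (vnil α) (fun (ε : Nat) => fun (w : Vec α ε) => vcons α ε η w) ψ
inferred type:
  forall (α : Type0), forall (η : α), forall (ψ : Nat), Vec α ψ


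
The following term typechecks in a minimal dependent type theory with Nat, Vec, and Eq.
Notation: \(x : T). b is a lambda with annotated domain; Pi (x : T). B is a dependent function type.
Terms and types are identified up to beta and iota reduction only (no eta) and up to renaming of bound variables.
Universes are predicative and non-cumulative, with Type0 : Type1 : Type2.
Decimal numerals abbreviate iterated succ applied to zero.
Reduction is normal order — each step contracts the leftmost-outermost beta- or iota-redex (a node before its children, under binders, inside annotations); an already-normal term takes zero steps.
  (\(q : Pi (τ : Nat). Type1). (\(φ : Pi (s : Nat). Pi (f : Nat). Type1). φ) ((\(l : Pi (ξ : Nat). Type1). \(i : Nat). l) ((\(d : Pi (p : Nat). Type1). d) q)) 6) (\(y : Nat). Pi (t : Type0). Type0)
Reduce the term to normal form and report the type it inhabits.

reduced normal form:
  \(q : Nat). Pi (τ : Type0). Type0
inferred type:
  Pi (q : Nat). Type1


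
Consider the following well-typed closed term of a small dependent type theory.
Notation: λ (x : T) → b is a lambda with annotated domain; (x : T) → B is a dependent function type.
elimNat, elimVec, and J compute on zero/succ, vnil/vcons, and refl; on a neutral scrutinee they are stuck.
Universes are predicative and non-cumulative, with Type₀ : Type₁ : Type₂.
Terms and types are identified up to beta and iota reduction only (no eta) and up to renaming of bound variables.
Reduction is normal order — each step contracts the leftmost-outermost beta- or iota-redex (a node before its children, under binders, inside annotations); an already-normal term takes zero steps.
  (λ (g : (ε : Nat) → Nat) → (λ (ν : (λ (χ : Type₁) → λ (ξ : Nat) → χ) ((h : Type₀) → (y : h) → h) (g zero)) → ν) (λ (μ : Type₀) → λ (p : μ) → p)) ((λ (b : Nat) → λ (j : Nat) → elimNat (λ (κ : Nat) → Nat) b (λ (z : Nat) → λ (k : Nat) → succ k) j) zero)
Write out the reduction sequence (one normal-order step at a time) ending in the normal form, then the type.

normal-order reduction:
  (λ (g : (ε : Nat) → Nat) → (λ (ν : (λ (χ : Type₁) → λ (ξ : Nat) → χ) ((h : Type₀) → (y : h) → h) (g zero)) → ν) (λ (μ : Type₀) → λ (p : μ) → p)) ((λ (b : Nat) → λ (j : Nat) → elimNat (λ (κ : Nat) → Nat) b (λ (z : Nat) → λ (k : Nat) → succ k) j) zero)
  ~> (λ (g : (λ (ε : Type₁) → λ (ν : Nat) → ε) ((χ : Type₀) → (ξ : χ) → χ) ((λ (h : Nat) → λ (y : Nat) → elimNat (λ (μ : Nat) → Nat) h (λ (p : Nat) → λ (b : Nat) → succ b) y) zero zero)) → g) (λ (j : Type₀) → λ (κ : j) → κ)
  ~> λ (g : Type₀) → λ (ε : g) → ε
type:
  (g : Type₀) → (ε : g) → g


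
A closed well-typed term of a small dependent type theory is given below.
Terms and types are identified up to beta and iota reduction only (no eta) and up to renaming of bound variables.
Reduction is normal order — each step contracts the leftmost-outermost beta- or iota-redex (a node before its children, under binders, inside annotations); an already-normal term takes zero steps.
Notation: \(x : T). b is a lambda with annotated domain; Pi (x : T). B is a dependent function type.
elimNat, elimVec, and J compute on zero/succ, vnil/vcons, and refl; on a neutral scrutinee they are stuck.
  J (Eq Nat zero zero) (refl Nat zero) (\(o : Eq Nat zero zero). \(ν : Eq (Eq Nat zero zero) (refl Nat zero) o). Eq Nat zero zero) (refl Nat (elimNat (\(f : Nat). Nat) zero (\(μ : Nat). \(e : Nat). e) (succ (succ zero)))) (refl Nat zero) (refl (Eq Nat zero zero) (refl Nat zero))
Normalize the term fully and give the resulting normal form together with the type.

normal form:
  refl Nat zero
type:
  Eq Nat zero zero
observation: the first redex contracted is a J iota-redex; the normal form is reached in 8 normal-order steps.


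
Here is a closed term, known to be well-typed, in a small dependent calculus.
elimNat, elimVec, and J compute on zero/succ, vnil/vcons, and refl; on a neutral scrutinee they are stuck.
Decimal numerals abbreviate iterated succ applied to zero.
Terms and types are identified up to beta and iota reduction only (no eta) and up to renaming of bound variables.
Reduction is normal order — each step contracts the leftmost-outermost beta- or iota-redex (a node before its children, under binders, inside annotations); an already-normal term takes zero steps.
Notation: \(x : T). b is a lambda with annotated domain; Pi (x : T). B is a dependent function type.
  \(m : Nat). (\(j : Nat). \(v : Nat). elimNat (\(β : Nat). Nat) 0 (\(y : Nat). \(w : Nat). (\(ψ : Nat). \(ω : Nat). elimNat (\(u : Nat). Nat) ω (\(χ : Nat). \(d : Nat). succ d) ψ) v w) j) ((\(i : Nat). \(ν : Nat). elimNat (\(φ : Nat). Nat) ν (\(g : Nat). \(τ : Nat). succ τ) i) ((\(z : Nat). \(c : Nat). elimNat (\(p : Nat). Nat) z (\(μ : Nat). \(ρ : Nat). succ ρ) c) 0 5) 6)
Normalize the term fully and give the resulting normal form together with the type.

reduced normal form:
  \(m : Nat). \(j : Nat). elimNat (\(v : Nat). Nat) (elimNat (\(β : Nat). Nat) (elimNat (\(y : Nat). Nat) (elimNat (\(w : Nat). Nat) (elimNat (\(ψ : Nat). Nat) (elimNat (\(ω : Nat). Nat) (elimNat (\(u : Nat). Nat) (elimNat (\(χ : Nat). Nat) (elimNat (\(d : Nat). Nat) (elimNat (\(i : Nat). Nat) (elimNat (\(ν : Nat). Nat) 0 (\(φ : Nat). \(g : Nat). succ g) j) (\(τ : Nat). \(z : Nat). succ z) j) (\(c : Nat). \(p : Nat). succ p) j) (\(μ : Nat). \(ρ : Nat). succ ρ) j) (\(q : Nat). \(κ : Nat). succ κ) j) (\(b : Nat). \(ε : Nat). succ ε) j) (\(θ : Nat). \(δ : Nat). succ δ) j) (\(l : Nat). \(r : Nat). succ r) j) (\(η : Nat). \(s : Nat). succ s) j) (\(γ : Nat). \(f : Nat). succ f) j) (\(h : Nat). \(t : Nat). succ t) j
inferred type:
  Pi (m : Nat). Pi (j : Nat). Nat
observation: 73 normal-order steps separate the term from its normal form.


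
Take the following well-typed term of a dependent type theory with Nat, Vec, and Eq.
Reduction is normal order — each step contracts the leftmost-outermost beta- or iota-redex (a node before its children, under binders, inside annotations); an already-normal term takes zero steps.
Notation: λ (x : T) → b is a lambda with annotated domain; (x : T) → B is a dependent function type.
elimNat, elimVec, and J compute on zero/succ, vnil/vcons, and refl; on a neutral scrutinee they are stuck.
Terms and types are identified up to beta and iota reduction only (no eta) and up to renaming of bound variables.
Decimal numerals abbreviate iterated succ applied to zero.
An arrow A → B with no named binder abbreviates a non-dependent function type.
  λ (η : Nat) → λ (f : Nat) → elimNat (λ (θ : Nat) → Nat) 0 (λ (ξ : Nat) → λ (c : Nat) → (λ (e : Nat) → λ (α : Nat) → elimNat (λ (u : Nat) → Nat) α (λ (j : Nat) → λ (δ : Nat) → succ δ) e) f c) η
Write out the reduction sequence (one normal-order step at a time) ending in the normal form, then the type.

normal-order reduction:
  λ (η : Nat) → λ (f : Nat) → elimNat (λ (θ : Nat) → Nat) 0 (λ (ξ : Nat) → λ (c : Nat) → (λ (e : Nat) → λ (α : Nat) → elimNat (λ (u : Nat) → Nat) α (λ (j : Nat) → λ (δ : Nat) → succ δ) e) f c) η
  ~> λ (η : Nat) → λ (f : Nat) → elimNat (λ (θ : Nat) → Nat) 0 (λ (ξ : Nat) → λ (c : Nat) → (λ (e : Nat) → elimNat (λ (α : Nat) → Nat) e (λ (u : Nat) → λ (j : Nat) → succ j) f) c) η
  ~> λ (η : Nat) → λ (f : Nat) → elimNat (λ (θ : Nat) → Nat) 0 (λ (ξ : Nat) → λ (c : Nat) → elimNat (λ (e : Nat) → Nat) c (λ (α : Nat) → λ (u : Nat) → succ u) f) η
inferred type:
  Nat → Nat → Nat


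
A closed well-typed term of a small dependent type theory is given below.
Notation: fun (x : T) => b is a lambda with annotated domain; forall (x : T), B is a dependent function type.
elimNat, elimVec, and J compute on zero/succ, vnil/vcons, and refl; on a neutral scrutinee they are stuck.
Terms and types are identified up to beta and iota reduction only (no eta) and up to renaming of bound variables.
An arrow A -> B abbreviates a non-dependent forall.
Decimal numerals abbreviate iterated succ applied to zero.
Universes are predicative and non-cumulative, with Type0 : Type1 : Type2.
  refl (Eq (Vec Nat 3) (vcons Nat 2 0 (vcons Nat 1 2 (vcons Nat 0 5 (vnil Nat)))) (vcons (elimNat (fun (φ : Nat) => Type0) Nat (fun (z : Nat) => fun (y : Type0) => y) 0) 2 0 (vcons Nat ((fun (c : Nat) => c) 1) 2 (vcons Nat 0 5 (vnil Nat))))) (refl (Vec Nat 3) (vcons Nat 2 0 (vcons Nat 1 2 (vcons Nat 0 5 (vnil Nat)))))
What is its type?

inferred type:
  Eq (Eq (Vec Nat 3) (vcons Nat 2 0 (vcons Nat 1 2 (vcons Nat 0 5 (vnil Nat)))) (vcons Nat 2 0 (vcons Nat 1 2 (vcons Nat 0 5 (vnil Nat))))) (refl (Vec Nat 3) (vcons Nat 2 0 (vcons Nat 1 2 (vcons Nat 0 5 (vnil Nat))))) (refl (Vec Nat 3) (vcons Nat 2 0 (vcons Nat 1 2 (vcons Nat 0 5 (vnil Nat)))))


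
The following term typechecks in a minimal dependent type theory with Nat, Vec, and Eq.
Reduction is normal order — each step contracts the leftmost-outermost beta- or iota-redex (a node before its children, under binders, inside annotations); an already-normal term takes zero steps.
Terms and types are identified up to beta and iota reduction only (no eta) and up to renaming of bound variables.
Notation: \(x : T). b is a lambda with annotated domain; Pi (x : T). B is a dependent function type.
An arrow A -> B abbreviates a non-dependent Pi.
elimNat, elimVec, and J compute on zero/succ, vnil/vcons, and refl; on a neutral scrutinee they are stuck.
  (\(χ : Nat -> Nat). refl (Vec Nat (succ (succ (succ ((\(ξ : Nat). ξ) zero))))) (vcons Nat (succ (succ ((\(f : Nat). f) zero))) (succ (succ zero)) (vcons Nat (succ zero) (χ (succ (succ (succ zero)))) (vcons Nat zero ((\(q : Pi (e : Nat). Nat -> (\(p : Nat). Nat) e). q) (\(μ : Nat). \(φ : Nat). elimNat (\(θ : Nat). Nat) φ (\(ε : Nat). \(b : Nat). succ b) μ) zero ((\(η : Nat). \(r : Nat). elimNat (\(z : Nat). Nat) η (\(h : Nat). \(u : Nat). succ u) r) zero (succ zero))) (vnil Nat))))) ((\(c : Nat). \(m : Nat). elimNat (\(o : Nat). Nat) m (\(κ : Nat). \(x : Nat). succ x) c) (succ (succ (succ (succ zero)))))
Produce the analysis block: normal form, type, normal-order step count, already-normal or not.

resulting normal form:
  refl (Vec Nat (succ (succ (succ zero)))) (vcons Nat (succ (succ zero)) (succ (succ zero)) (vcons Nat (succ zero) (succ (succ (succ (succ (succ (succ (succ zero))))))) (vcons Nat zero (succ zero) (vnil Nat))))
type:
  Eq (Vec Nat (succ (succ (succ zero)))) (vcons Nat (succ (succ zero)) (succ (succ zero)) (vcons Nat (succ zero) (succ (succ (succ (succ (succ (succ (succ zero))))))) (vcons Nat zero (succ zero) (vnil Nat)))) (vcons Nat (succ (succ zero)) (succ (succ zero)) (vcons Nat (succ zero) (succ (succ (succ (succ (succ (succ (succ zero))))))) (vcons Nat zero (succ zero) (vnil Nat))))
reduction steps (normal order): 28
started in normal form: no
first contracted redex: a beta-redex


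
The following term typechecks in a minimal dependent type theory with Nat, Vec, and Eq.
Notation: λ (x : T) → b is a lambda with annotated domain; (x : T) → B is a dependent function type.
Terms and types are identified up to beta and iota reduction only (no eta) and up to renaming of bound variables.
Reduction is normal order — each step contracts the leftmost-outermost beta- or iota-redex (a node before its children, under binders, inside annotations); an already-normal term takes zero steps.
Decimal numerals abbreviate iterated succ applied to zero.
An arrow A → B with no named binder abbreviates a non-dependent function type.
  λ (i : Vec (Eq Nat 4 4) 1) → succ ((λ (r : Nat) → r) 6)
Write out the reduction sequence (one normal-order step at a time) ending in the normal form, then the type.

normal-order reduction:
  λ (i : Vec (Eq Nat 4 4) 1) → succ ((λ (r : Nat) → r) 6)
  ~> λ (i : Vec (Eq Nat 4 4) 1) → 7
the term's type:
  Vec (Eq Nat 4 4) 1 → Nat


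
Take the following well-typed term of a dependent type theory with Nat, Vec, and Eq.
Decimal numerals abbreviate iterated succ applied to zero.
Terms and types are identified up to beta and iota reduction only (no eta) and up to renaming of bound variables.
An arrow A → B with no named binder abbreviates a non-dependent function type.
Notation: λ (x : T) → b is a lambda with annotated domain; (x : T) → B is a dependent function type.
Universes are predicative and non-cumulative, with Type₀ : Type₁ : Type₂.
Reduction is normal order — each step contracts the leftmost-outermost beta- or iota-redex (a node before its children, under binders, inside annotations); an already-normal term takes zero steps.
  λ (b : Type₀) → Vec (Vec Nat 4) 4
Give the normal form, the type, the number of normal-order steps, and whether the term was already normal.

reduced normal form:
  λ (b : Type₀) → Vec (Vec Nat 4) 4
inferred type:
  Type₀ → Type₀
normal-order step count: 0
started in normal form: yes


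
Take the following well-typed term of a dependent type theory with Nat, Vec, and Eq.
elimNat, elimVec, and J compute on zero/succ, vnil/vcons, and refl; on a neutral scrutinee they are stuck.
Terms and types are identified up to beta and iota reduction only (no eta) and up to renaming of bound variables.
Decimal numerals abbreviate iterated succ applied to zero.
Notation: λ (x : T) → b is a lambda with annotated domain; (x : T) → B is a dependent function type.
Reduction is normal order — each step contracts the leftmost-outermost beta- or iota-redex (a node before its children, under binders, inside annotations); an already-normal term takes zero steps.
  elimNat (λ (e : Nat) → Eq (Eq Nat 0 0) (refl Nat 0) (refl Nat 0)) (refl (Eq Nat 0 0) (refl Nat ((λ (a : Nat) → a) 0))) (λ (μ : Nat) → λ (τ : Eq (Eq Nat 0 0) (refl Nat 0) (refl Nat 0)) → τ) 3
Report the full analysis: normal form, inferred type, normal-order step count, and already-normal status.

reduced normal form:
  refl (Eq Nat 0 0) (refl Nat 0)
inferred type:
  Eq (Eq Nat 0 0) (refl Nat 0) (refl Nat 0)
normal-order step count: 11
started in normal form: no
first redex: an elimNat iota-redex
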